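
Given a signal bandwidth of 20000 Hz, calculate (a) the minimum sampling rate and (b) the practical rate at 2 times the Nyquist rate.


By Nyquist theorem, fs_min = 2 * fmax.
fs_min = 2 * 20000 = 40000 Hz
Practical rate = 2 * fs_min = 2 * 40000 = 80000 Hz

fs_min = 40000 Hz, fs_practical = 80000 Hz


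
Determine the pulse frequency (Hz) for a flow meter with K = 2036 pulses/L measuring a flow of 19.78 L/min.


Frequency = K * Q / 60 (converting L/min to L/s).
f = 2036 * 19.78 / 60
f = 40272.08 / 60
f = 671.2 Hz

671.2 Hz


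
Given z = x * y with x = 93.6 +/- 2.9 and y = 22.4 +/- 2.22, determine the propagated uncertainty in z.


For a product z = x*y, the relative uncertainty is:
uz/z = sqrt((ux/x)^2 + (uy/y)^2)
Relative uncertainties: ux/x = 2.9/93.6 = 0.030983
uy/y = 2.22/22.4 = 0.099107
z = 93.6 * 22.4 = 2096.6
uz = 2096.6 * sqrt(0.030983^2 + 0.099107^2) = 217.709

217.709


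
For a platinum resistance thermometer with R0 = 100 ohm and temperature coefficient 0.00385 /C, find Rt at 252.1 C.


The RTD equation: Rt = R0 * (1 + alpha * T).
Rt = 100 * (1 + 0.00385 * 252.1)
Rt = 100 * (1 + 0.970585)
Rt = 100 * 1.970585
Rt = 197.059 ohm

197.059 ohm


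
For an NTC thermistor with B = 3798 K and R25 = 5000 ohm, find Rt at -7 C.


NTC thermistor equation: Rt = R25 * exp(B * (1/T - 1/T25)).
T in Kelvin: 266.15 K, T25 = 298.15 K
1/T - 1/T25 = 1/266.15 - 1/298.15 = 0.00040326
B * (1/T - 1/T25) = 3798 * 0.00040326 = 1.5316
Rt = 5000 * exp(1.5316) = 23127.7 ohm

23127.7 ohm


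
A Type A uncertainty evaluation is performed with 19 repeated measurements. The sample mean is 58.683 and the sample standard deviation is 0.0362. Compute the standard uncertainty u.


The standard uncertainty for Type A evaluation is u = s / sqrt(n).
u = 0.0362 / sqrt(19)
u = 0.0362 / 4.3589
u = 0.0083

0.0083


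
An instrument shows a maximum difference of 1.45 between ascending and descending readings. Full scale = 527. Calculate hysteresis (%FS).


Hysteresis = (max difference / full scale) * 100%.
H = (1.45 / 527) * 100
H = 0.275 %FS

0.275 %FS


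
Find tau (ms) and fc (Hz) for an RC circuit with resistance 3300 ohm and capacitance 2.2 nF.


Time constant: tau = R * C.
tau = 3300 * 2.20e-09 = 7.26e-06 s
tau = 0.0073 ms
Cutoff frequency: fc = 1 / (2*pi*R*C).
fc = 1 / (2*pi*7.26e-06) = 21922.17 Hz

tau = 0.0073 ms, fc = 21922.17 Hz


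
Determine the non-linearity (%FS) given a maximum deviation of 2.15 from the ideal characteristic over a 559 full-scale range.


Linearity error = (max deviation / full scale) * 100%.
Linearity = (2.15 / 559) * 100
Linearity = 0.385 %FS

0.385 %FS


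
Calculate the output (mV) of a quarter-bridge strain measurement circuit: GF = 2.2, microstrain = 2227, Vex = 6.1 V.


Quarter bridge output: Vout = (GF * epsilon * Vex) / 4.
Vout = (2.2 * 2227e-6 * 6.1) / 4
Vout = 0.02988634 / 4 V
Vout = 0.00747158 V = 7.4716 mV

7.4716 mV


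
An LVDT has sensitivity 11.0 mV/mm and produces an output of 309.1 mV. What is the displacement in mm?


Displacement = Vout / sensitivity.
d = 309.1 / 11.0
d = 28.1 mm

28.1 mm


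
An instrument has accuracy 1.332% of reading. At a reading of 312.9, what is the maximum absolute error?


Absolute error = (accuracy% / 100) * reading.
Error = (1.332 / 100) * 312.9
Error = 0.01332 * 312.9
Error = 4.1678

4.1678


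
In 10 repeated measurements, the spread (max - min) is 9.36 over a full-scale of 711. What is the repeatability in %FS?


Repeatability = (spread / full scale) * 100%.
R = (9.36 / 711) * 100
R = 1.316 %FS

1.316 %FS


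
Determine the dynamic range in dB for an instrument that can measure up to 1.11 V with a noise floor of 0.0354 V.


Dynamic range = 20 * log10(Vmax / Vnoise).
DR = 20 * log10(1.11 / 0.0354)
DR = 20 * log10(31.36)
DR = 29.93 dB

29.93 dB


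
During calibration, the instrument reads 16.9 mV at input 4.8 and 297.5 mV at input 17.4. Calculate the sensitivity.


Sensitivity = (y2 - y1) / (x2 - x1).
S = (297.5 - 16.9) / (17.4 - 4.8)
S = 280.6 / 12.6
S = 22.2698 mV/unit

22.2698 mV/unit


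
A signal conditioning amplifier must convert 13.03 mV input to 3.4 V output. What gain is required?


Gain = Vout / Vin (converting to same units).
G = 3.4 V / 13.03 mV
G = 3400.0 mV / 13.03 mV
G = 260.94

260.94


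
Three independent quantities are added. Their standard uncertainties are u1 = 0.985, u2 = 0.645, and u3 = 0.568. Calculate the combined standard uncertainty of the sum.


For a sum of independent quantities, uc = sqrt(u1^2 + u2^2 + u3^2).
uc = sqrt(0.985^2 + 0.645^2 + 0.568^2)
uc = sqrt(0.970225 + 0.416025 + 0.322624)
uc = 1.3072

1.3072


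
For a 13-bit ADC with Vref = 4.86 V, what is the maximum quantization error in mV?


The maximum quantization error is +/- LSB/2.
LSB = Vref / 2^n = 4.86 / 8192 = 0.00059326 V
Max error = LSB / 2 = 0.00059326 / 2 = 0.00029663 V
Max error = 0.2966 mV

0.2966 mV


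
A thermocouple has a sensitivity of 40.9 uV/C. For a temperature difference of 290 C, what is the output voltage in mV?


The thermocouple output V = sensitivity * dT.
V = 40.9 uV/C * 290 C
V = 11861.0 uV
V = 11.861 mV

11.861 mV


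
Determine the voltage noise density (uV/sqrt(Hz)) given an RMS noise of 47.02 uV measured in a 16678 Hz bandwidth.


Noise spectral density = Vrms / sqrt(BW).
NSD = 47.02 / sqrt(16678)
NSD = 47.02 / 129.1433
NSD = 0.3641 uV/sqrt(Hz)

0.3641 uV/sqrt(Hz)


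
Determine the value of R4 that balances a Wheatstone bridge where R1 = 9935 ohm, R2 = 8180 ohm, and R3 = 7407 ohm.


At balance: R1*R4 = R2*R3, so R4 = R2*R3/R1.
R4 = 8180 * 7407 / 9935
R4 = 60589260 / 9935
R4 = 6098.57 ohm

6098.57 ohm


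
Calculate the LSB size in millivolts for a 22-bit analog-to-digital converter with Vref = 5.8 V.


The resolution (LSB) of an ADC is Vref / 2^n.
LSB = 5.8 / 2^22
LSB = 5.8 / 4194304
LSB = 1.38e-06 V = 0.00138283 mV

0.00138283 mV


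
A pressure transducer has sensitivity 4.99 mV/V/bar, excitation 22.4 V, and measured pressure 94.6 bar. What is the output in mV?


Output = sensitivity * Vex * P.
Vout = 4.99 * 22.4 * 94.6
Vout = 111.776 * 94.6
Vout = 10574.01 mV

10574.01 mV


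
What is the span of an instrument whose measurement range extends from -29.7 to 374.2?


Span = upper range - lower range.
Span = 374.2 - (-29.7)
Span = 403.9

403.9


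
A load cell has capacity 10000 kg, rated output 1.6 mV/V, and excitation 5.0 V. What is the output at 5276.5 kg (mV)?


Vout = rated_output * Vex * (load / capacity).
Vout = 1.6 * 5.0 * (5276.5 / 10000)
Vout = 1.6 * 5.0 * 0.52765
Vout = 4.221 mV

4.221 mV


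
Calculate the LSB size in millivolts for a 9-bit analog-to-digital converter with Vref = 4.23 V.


The resolution (LSB) of an ADC is Vref / 2^n.
LSB = 4.23 / 2^9
LSB = 4.23 / 512
LSB = 0.00826172 V = 8.26171875 mV

8.26171875 mV


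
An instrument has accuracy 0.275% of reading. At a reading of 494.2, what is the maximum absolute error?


Absolute error = (accuracy% / 100) * reading.
Error = (0.275 / 100) * 494.2
Error = 0.00275 * 494.2
Error = 1.3591

1.3591


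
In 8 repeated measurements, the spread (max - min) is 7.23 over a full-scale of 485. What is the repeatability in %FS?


Repeatability = (spread / full scale) * 100%.
R = (7.23 / 485) * 100
R = 1.491 %FS

1.491 %FS


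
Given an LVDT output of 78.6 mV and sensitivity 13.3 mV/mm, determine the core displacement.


Displacement = Vout / sensitivity.
d = 78.6 / 13.3
d = 5.91 mm

5.91 mm


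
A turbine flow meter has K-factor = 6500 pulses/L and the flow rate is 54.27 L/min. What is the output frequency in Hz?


Frequency = K * Q / 60 (converting L/min to L/s).
f = 6500 * 54.27 / 60
f = 352755.0 / 60
f = 5879.25 Hz

5879.25 Hz


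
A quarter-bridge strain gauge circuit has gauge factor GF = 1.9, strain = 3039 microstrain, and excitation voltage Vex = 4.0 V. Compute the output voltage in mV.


Quarter bridge output: Vout = (GF * epsilon * Vex) / 4.
Vout = (1.9 * 3039e-6 * 4.0) / 4
Vout = 0.0230964 / 4 V
Vout = 0.0057741 V = 5.7741 mV

5.7741 mV


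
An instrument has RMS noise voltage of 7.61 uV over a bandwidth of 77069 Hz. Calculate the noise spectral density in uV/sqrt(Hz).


Noise spectral density = Vrms / sqrt(BW).
NSD = 7.61 / sqrt(77069)
NSD = 7.61 / 277.613
NSD = 0.0274 uV/sqrt(Hz)

0.0274 uV/sqrt(Hz)


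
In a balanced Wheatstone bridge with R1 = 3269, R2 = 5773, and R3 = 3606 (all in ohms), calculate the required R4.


At balance: R1*R4 = R2*R3, so R4 = R2*R3/R1.
R4 = 5773 * 3606 / 3269
R4 = 20817438 / 3269
R4 = 6368.14 ohm

6368.14 ohm


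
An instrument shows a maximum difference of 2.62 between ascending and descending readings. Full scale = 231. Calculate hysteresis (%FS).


Hysteresis = (max difference / full scale) * 100%.
H = (2.62 / 231) * 100
H = 1.134 %FS

1.134 %FS


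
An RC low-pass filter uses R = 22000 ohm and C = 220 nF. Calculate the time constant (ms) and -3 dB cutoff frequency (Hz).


Time constant: tau = R * C.
tau = 22000 * 2.20e-07 = 0.00484 s
tau = 4.84 ms
Cutoff frequency: fc = 1 / (2*pi*R*C).
fc = 1 / (2*pi*0.00484) = 32.88 Hz

tau = 4.84 ms, fc = 32.88 Hz


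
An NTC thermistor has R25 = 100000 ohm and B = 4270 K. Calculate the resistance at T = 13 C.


NTC thermistor equation: Rt = R25 * exp(B * (1/T - 1/T25)).
T in Kelvin: 286.15 K, T25 = 298.15 K
1/T - 1/T25 = 1/286.15 - 1/298.15 = 0.00014065
B * (1/T - 1/T25) = 4270 * 0.00014065 = 0.6006
Rt = 100000 * exp(0.6006) = 182320.0 ohm

182320.0 ohm


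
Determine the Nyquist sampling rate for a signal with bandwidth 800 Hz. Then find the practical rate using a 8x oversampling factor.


By Nyquist theorem, fs_min = 2 * fmax.
fs_min = 2 * 800 = 1600 Hz
Practical rate = 8 * fs_min = 8 * 1600 = 12800 Hz

fs_min = 1600 Hz, fs_practical = 12800 Hz


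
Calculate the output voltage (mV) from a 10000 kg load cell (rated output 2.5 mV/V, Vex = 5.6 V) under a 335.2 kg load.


Vout = rated_output * Vex * (load / capacity).
Vout = 2.5 * 5.6 * (335.2 / 10000)
Vout = 2.5 * 5.6 * 0.03352
Vout = 0.469 mV

0.469 mV


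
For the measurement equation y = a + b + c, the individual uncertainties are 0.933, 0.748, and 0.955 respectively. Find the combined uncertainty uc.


For a sum of independent quantities, uc = sqrt(u1^2 + u2^2 + u3^2).
uc = sqrt(0.933^2 + 0.748^2 + 0.955^2)
uc = sqrt(0.870489 + 0.559504 + 0.912025)
uc = 1.5304

1.5304


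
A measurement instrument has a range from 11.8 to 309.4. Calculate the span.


Span = upper range - lower range.
Span = 309.4 - (11.8)
Span = 297.6

297.6


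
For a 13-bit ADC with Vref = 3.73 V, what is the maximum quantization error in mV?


The maximum quantization error is +/- LSB/2.
LSB = Vref / 2^n = 3.73 / 8192 = 0.00045532 V
Max error = LSB / 2 = 0.00045532 / 2 = 0.00022766 V
Max error = 0.2277 mV

0.2277 mV


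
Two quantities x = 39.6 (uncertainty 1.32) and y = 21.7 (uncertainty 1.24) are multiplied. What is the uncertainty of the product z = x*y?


For a product z = x*y, the relative uncertainty is:
uz/z = sqrt((ux/x)^2 + (uy/y)^2)
Relative uncertainties: ux/x = 1.32/39.6 = 0.033333
uy/y = 1.24/21.7 = 0.057143
z = 39.6 * 21.7 = 859.3
uz = 859.3 * sqrt(0.033333^2 + 0.057143^2) = 56.848

56.848


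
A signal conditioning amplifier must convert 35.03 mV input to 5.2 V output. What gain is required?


Gain = Vout / Vin (converting to same units).
G = 5.2 V / 35.03 mV
G = 5200.0 mV / 35.03 mV
G = 148.44

148.44


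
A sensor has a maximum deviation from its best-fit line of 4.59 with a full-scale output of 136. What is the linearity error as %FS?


Linearity error = (max deviation / full scale) * 100%.
Linearity = (4.59 / 136) * 100
Linearity = 3.375 %FS

3.375 %FS


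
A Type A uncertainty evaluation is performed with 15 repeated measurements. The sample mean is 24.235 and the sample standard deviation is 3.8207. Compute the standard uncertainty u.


The standard uncertainty for Type A evaluation is u = s / sqrt(n).
u = 3.8207 / sqrt(15)
u = 3.8207 / 3.873
u = 0.9865

0.9865


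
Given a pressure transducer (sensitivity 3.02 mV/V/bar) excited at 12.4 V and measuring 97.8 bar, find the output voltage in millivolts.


Output = sensitivity * Vex * P.
Vout = 3.02 * 12.4 * 97.8
Vout = 37.448 * 97.8
Vout = 3662.41 mV

3662.41 mV


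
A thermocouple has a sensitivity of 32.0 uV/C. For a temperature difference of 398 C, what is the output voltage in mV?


The thermocouple output V = sensitivity * dT.
V = 32.0 uV/C * 398 C
V = 12736.0 uV
V = 12.736 mV

12.736 mV


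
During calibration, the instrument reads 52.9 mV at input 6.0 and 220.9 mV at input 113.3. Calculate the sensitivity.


Sensitivity = (y2 - y1) / (x2 - x1).
S = (220.9 - 52.9) / (113.3 - 6.0)
S = 168.0 / 107.3
S = 1.5657 mV/unit

1.5657 mV/unit


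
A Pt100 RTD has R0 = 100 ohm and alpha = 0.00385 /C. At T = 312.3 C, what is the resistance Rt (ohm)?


The RTD equation: Rt = R0 * (1 + alpha * T).
Rt = 100 * (1 + 0.00385 * 312.3)
Rt = 100 * (1 + 1.202355)
Rt = 100 * 2.202355
Rt = 220.235 ohm

220.235 ohm


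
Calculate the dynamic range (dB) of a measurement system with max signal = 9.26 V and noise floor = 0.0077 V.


Dynamic range = 20 * log10(Vmax / Vnoise).
DR = 20 * log10(9.26 / 0.0077)
DR = 20 * log10(1202.6)
DR = 61.6 dB

61.6 dB


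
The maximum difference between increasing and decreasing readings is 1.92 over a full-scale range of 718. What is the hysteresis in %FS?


Hysteresis = (max difference / full scale) * 100%.
H = (1.92 / 718) * 100
H = 0.267 %FS

0.267 %FS


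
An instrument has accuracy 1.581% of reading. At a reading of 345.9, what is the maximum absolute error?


Absolute error = (accuracy% / 100) * reading.
Error = (1.581 / 100) * 345.9
Error = 0.01581 * 345.9
Error = 5.4687

5.4687


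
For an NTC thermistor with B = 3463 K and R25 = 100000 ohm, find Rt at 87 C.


NTC thermistor equation: Rt = R25 * exp(B * (1/T - 1/T25)).
T in Kelvin: 360.15 K, T25 = 298.15 K
1/T - 1/T25 = 1/360.15 - 1/298.15 = -0.0005774
B * (1/T - 1/T25) = 3463 * -0.0005774 = -1.9995
Rt = 100000 * exp(-1.9995) = 13540.0 ohm

13540.0 ohm


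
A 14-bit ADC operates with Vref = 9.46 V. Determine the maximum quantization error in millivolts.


The maximum quantization error is +/- LSB/2.
LSB = Vref / 2^n = 9.46 / 16384 = 0.00057739 V
Max error = LSB / 2 = 0.00057739 / 2 = 0.0002887 V
Max error = 0.2887 mV

0.2887 mV


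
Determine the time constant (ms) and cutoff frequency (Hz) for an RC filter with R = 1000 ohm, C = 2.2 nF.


Time constant: tau = R * C.
tau = 1000 * 2.20e-09 = 2.2e-06 s
tau = 0.0022 ms
Cutoff frequency: fc = 1 / (2*pi*R*C).
fc = 1 / (2*pi*2.2e-06) = 72343.16 Hz

tau = 0.0022 ms, fc = 72343.16 Hz


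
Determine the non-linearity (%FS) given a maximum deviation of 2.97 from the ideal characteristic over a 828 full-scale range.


Linearity error = (max deviation / full scale) * 100%.
Linearity = (2.97 / 828) * 100
Linearity = 0.359 %FS

0.359 %FS


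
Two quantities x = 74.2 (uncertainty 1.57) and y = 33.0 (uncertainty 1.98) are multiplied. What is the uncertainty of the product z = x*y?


For a product z = x*y, the relative uncertainty is:
uz/z = sqrt((ux/x)^2 + (uy/y)^2)
Relative uncertainties: ux/x = 1.57/74.2 = 0.021159
uy/y = 1.98/33.0 = 0.06
z = 74.2 * 33.0 = 2448.6
uz = 2448.6 * sqrt(0.021159^2 + 0.06^2) = 155.784

155.784


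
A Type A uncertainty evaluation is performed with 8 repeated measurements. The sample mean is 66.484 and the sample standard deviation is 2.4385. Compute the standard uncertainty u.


The standard uncertainty for Type A evaluation is u = s / sqrt(n).
u = 2.4385 / sqrt(8)
u = 2.4385 / 2.8284
u = 0.8621

0.8621


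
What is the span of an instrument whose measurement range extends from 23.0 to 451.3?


Span = upper range - lower range.
Span = 451.3 - (23.0)
Span = 428.3

428.3


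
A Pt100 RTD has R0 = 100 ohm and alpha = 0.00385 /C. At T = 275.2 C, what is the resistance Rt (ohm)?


The RTD equation: Rt = R0 * (1 + alpha * T).
Rt = 100 * (1 + 0.00385 * 275.2)
Rt = 100 * (1 + 1.05952)
Rt = 100 * 2.05952
Rt = 205.952 ohm

205.952 ohm


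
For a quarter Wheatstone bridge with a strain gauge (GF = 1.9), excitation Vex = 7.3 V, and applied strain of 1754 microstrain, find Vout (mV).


Quarter bridge output: Vout = (GF * epsilon * Vex) / 4.
Vout = (1.9 * 1754e-6 * 7.3) / 4
Vout = 0.02432798 / 4 V
Vout = 0.00608199 V = 6.082 mV

6.082 mV


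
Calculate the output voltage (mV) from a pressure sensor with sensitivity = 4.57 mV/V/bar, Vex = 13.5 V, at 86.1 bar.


Output = sensitivity * Vex * P.
Vout = 4.57 * 13.5 * 86.1
Vout = 61.695 * 86.1
Vout = 5311.94 mV

5311.94 mV


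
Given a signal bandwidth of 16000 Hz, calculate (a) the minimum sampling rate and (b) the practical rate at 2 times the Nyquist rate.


By Nyquist theorem, fs_min = 2 * fmax.
fs_min = 2 * 16000 = 32000 Hz
Practical rate = 2 * fs_min = 2 * 32000 = 64000 Hz

fs_min = 32000 Hz, fs_practical = 64000 Hz


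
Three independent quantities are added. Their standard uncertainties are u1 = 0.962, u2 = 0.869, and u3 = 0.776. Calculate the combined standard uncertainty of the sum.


For a sum of independent quantities, uc = sqrt(u1^2 + u2^2 + u3^2).
uc = sqrt(0.962^2 + 0.869^2 + 0.776^2)
uc = sqrt(0.925444 + 0.755161 + 0.602176)
uc = 1.5109

1.5109


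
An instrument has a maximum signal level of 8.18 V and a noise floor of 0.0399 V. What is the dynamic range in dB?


Dynamic range = 20 * log10(Vmax / Vnoise).
DR = 20 * log10(8.18 / 0.0399)
DR = 20 * log10(205.01)
DR = 46.24 dB

46.24 dB


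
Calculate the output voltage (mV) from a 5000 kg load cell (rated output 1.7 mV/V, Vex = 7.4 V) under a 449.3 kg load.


Vout = rated_output * Vex * (load / capacity).
Vout = 1.7 * 7.4 * (449.3 / 5000)
Vout = 1.7 * 7.4 * 0.08986
Vout = 1.13 mV

1.13 mV


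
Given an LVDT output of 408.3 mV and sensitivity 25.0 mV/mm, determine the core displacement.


Displacement = Vout / sensitivity.
d = 408.3 / 25.0
d = 16.332 mm

16.332 mm


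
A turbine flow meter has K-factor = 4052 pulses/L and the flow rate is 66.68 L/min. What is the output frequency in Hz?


Frequency = K * Q / 60 (converting L/min to L/s).
f = 4052 * 66.68 / 60
f = 270187.36 / 60
f = 4503.12 Hz

4503.12 Hz


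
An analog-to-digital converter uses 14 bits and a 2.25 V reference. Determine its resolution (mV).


The resolution (LSB) of an ADC is Vref / 2^n.
LSB = 2.25 / 2^14
LSB = 2.25 / 16384
LSB = 0.00013733 V = 0.1373291 mV

0.1373291 mV


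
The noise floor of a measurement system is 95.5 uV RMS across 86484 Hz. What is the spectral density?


Noise spectral density = Vrms / sqrt(BW).
NSD = 95.5 / sqrt(86484)
NSD = 95.5 / 294.0816
NSD = 0.3247 uV/sqrt(Hz)

0.3247 uV/sqrt(Hz)


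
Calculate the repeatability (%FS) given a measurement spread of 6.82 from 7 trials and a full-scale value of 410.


Repeatability = (spread / full scale) * 100%.
R = (6.82 / 410) * 100
R = 1.663 %FS

1.663 %FS


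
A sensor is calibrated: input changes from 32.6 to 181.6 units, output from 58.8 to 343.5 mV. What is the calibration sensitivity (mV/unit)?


Sensitivity = (y2 - y1) / (x2 - x1).
S = (343.5 - 58.8) / (181.6 - 32.6)
S = 284.7 / 149.0
S = 1.9107 mV/unit

1.9107 mV/unit


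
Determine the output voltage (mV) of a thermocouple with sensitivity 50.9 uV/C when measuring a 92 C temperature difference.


The thermocouple output V = sensitivity * dT.
V = 50.9 uV/C * 92 C
V = 4682.8 uV
V = 4.683 mV

4.683 mV


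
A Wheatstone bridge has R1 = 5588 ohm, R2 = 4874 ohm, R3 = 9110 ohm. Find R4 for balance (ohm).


At balance: R1*R4 = R2*R3, so R4 = R2*R3/R1.
R4 = 4874 * 9110 / 5588
R4 = 44402140 / 5588
R4 = 7945.98 ohm

7945.98 ohm


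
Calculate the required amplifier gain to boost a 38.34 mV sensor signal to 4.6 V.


Gain = Vout / Vin (converting to same units).
G = 4.6 V / 38.34 mV
G = 4600.0 mV / 38.34 mV
G = 119.98

119.98


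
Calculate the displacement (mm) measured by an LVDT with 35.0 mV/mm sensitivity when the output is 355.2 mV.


Displacement = Vout / sensitivity.
d = 355.2 / 35.0
d = 10.149 mm

10.149 mm


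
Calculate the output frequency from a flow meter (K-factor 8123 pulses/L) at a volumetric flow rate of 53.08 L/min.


Frequency = K * Q / 60 (converting L/min to L/s).
f = 8123 * 53.08 / 60
f = 431168.84 / 60
f = 7186.15 Hz

7186.15 Hz


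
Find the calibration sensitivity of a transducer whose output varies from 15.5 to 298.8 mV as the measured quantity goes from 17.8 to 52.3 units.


Sensitivity = (y2 - y1) / (x2 - x1).
S = (298.8 - 15.5) / (52.3 - 17.8)
S = 283.3 / 34.5
S = 8.2116 mV/unit

8.2116 mV/unit


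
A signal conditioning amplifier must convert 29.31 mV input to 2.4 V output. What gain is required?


Gain = Vout / Vin (converting to same units).
G = 2.4 V / 29.31 mV
G = 2400.0 mV / 29.31 mV
G = 81.88

81.88


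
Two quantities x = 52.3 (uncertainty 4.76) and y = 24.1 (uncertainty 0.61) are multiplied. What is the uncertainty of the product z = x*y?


For a product z = x*y, the relative uncertainty is:
uz/z = sqrt((ux/x)^2 + (uy/y)^2)
Relative uncertainties: ux/x = 4.76/52.3 = 0.091013
uy/y = 0.61/24.1 = 0.025311
z = 52.3 * 24.1 = 1260.4
uz = 1260.4 * sqrt(0.091013^2 + 0.025311^2) = 119.07

119.07


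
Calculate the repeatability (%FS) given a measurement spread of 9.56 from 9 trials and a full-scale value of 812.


Repeatability = (spread / full scale) * 100%.
R = (9.56 / 812) * 100
R = 1.177 %FS

1.177 %FS


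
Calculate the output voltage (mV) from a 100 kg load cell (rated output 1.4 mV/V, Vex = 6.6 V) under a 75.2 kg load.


Vout = rated_output * Vex * (load / capacity).
Vout = 1.4 * 6.6 * (75.2 / 100)
Vout = 1.4 * 6.6 * 0.752
Vout = 6.948 mV

6.948 mV


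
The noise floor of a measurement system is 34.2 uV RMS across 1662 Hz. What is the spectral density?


Noise spectral density = Vrms / sqrt(BW).
NSD = 34.2 / sqrt(1662)
NSD = 34.2 / 40.7676
NSD = 0.8389 uV/sqrt(Hz)

0.8389 uV/sqrt(Hz)


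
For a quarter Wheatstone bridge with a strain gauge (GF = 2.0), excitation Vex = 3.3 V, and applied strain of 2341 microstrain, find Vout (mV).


Quarter bridge output: Vout = (GF * epsilon * Vex) / 4.
Vout = (2.0 * 2341e-6 * 3.3) / 4
Vout = 0.0154506 / 4 V
Vout = 0.00386265 V = 3.8626 mV

3.8626 mV


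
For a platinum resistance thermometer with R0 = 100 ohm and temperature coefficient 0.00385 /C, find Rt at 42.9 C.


The RTD equation: Rt = R0 * (1 + alpha * T).
Rt = 100 * (1 + 0.00385 * 42.9)
Rt = 100 * (1 + 0.165165)
Rt = 100 * 1.165165
Rt = 116.517 ohm

116.517 ohm


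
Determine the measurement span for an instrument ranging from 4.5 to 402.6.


Span = upper range - lower range.
Span = 402.6 - (4.5)
Span = 398.1

398.1


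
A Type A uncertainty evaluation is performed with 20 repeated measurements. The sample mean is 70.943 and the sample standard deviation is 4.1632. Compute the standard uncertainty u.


The standard uncertainty for Type A evaluation is u = s / sqrt(n).
u = 4.1632 / sqrt(20)
u = 4.1632 / 4.4721
u = 0.9309

0.9309


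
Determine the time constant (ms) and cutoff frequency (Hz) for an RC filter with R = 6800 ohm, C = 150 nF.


Time constant: tau = R * C.
tau = 6800 * 1.50e-07 = 0.00102 s
tau = 1.02 ms
Cutoff frequency: fc = 1 / (2*pi*R*C).
fc = 1 / (2*pi*0.00102) = 156.03 Hz

tau = 1.02 ms, fc = 156.03 Hz


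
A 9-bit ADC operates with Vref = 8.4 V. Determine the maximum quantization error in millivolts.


The maximum quantization error is +/- LSB/2.
LSB = Vref / 2^n = 8.4 / 512 = 0.01640625 V
Max error = LSB / 2 = 0.01640625 / 2 = 0.00820313 V
Max error = 8.2031 mV

8.2031 mV


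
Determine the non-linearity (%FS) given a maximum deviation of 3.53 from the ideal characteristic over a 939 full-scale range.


Linearity error = (max deviation / full scale) * 100%.
Linearity = (3.53 / 939) * 100
Linearity = 0.376 %FS

0.376 %FS


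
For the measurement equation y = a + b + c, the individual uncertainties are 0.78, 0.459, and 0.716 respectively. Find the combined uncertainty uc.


For a sum of independent quantities, uc = sqrt(u1^2 + u2^2 + u3^2).
uc = sqrt(0.78^2 + 0.459^2 + 0.716^2)
uc = sqrt(0.6084 + 0.210681 + 0.512656)
uc = 1.154

1.154


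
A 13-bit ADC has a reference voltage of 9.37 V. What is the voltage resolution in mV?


The resolution (LSB) of an ADC is Vref / 2^n.
LSB = 9.37 / 2^13
LSB = 9.37 / 8192
LSB = 0.0011438 V = 1.14379883 mV

1.14379883 mV


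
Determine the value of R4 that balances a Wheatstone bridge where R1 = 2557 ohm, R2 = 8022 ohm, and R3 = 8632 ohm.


At balance: R1*R4 = R2*R3, so R4 = R2*R3/R1.
R4 = 8022 * 8632 / 2557
R4 = 69245904 / 2557
R4 = 27080.92 ohm

27080.92 ohm


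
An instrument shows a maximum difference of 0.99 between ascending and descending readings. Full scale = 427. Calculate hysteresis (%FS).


Hysteresis = (max difference / full scale) * 100%.
H = (0.99 / 427) * 100
H = 0.232 %FS

0.232 %FS


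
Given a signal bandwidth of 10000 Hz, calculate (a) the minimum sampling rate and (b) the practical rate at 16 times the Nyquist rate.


By Nyquist theorem, fs_min = 2 * fmax.
fs_min = 2 * 10000 = 20000 Hz
Practical rate = 16 * fs_min = 16 * 20000 = 320000 Hz

fs_min = 20000 Hz, fs_practical = 320000 Hz


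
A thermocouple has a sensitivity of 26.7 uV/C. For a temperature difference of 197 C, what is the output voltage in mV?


The thermocouple output V = sensitivity * dT.
V = 26.7 uV/C * 197 C
V = 5259.9 uV
V = 5.26 mV

5.26 mV


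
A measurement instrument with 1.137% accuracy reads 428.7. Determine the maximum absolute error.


Absolute error = (accuracy% / 100) * reading.
Error = (1.137 / 100) * 428.7
Error = 0.01137 * 428.7
Error = 4.8743

4.8743


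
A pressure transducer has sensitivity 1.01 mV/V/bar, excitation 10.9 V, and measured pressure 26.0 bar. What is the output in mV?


Output = sensitivity * Vex * P.
Vout = 1.01 * 10.9 * 26.0
Vout = 11.009 * 26.0
Vout = 286.23 mV

286.23 mV


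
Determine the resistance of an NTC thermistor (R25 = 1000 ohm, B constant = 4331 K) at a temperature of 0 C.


NTC thermistor equation: Rt = R25 * exp(B * (1/T - 1/T25)).
T in Kelvin: 273.15 K, T25 = 298.15 K
1/T - 1/T25 = 1/273.15 - 1/298.15 = 0.00030698
B * (1/T - 1/T25) = 4331 * 0.00030698 = 1.3295
Rt = 1000 * exp(1.3295) = 3779.2 ohm

3779.2 ohm


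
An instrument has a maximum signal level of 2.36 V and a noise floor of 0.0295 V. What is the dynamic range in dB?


Dynamic range = 20 * log10(Vmax / Vnoise).
DR = 20 * log10(2.36 / 0.0295)
DR = 20 * log10(80.0)
DR = 38.06 dB

38.06 dB


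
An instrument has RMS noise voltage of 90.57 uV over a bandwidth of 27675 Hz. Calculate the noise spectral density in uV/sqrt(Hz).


Noise spectral density = Vrms / sqrt(BW).
NSD = 90.57 / sqrt(27675)
NSD = 90.57 / 166.358
NSD = 0.5444 uV/sqrt(Hz)

0.5444 uV/sqrt(Hz)


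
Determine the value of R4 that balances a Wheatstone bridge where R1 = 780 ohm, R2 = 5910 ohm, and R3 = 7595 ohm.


At balance: R1*R4 = R2*R3, so R4 = R2*R3/R1.
R4 = 5910 * 7595 / 780
R4 = 44886450 / 780
R4 = 57546.73 ohm

57546.73 ohm


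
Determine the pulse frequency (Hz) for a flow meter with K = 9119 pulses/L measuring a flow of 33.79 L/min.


Frequency = K * Q / 60 (converting L/min to L/s).
f = 9119 * 33.79 / 60
f = 308131.01 / 60
f = 5135.52 Hz

5135.52 Hz


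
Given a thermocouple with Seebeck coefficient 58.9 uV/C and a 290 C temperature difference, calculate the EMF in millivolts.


The thermocouple output V = sensitivity * dT.
V = 58.9 uV/C * 290 C
V = 17081.0 uV
V = 17.081 mV

17.081 mV


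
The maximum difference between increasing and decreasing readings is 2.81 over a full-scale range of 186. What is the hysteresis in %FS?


Hysteresis = (max difference / full scale) * 100%.
H = (2.81 / 186) * 100
H = 1.511 %FS

1.511 %FS


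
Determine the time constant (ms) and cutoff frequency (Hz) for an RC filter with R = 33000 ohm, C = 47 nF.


Time constant: tau = R * C.
tau = 33000 * 4.70e-08 = 0.001551 s
tau = 1.551 ms
Cutoff frequency: fc = 1 / (2*pi*R*C).
fc = 1 / (2*pi*0.001551) = 102.61 Hz

tau = 1.551 ms, fc = 102.61 Hz


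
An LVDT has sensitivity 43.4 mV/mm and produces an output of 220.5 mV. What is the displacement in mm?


Displacement = Vout / sensitivity.
d = 220.5 / 43.4
d = 5.081 mm

5.081 mm


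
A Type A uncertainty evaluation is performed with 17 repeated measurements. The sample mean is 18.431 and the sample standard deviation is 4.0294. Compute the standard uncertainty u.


The standard uncertainty for Type A evaluation is u = s / sqrt(n).
u = 4.0294 / sqrt(17)
u = 4.0294 / 4.1231
u = 0.9773

0.9773


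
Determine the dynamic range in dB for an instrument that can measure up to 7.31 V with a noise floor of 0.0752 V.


Dynamic range = 20 * log10(Vmax / Vnoise).
DR = 20 * log10(7.31 / 0.0752)
DR = 20 * log10(97.21)
DR = 39.75 dB

39.75 dB


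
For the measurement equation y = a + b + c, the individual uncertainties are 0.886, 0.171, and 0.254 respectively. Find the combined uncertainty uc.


For a sum of independent quantities, uc = sqrt(u1^2 + u2^2 + u3^2).
uc = sqrt(0.886^2 + 0.171^2 + 0.254^2)
uc = sqrt(0.784996 + 0.029241 + 0.064516)
uc = 0.9374

0.9374


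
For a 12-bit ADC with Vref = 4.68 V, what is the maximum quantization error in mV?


The maximum quantization error is +/- LSB/2.
LSB = Vref / 2^n = 4.68 / 4096 = 0.00114258 V
Max error = LSB / 2 = 0.00114258 / 2 = 0.00057129 V
Max error = 0.5713 mV

0.5713 mV


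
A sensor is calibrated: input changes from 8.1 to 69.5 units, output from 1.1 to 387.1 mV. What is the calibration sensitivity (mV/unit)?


Sensitivity = (y2 - y1) / (x2 - x1).
S = (387.1 - 1.1) / (69.5 - 8.1)
S = 386.0 / 61.4
S = 6.2866 mV/unit

6.2866 mV/unit


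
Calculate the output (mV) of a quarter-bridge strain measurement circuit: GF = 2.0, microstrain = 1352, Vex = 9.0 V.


Quarter bridge output: Vout = (GF * epsilon * Vex) / 4.
Vout = (2.0 * 1352e-6 * 9.0) / 4
Vout = 0.024336 / 4 V
Vout = 0.006084 V = 6.084 mV

6.084 mV


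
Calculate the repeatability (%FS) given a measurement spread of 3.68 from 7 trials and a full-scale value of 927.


Repeatability = (spread / full scale) * 100%.
R = (3.68 / 927) * 100
R = 0.397 %FS

0.397 %FS


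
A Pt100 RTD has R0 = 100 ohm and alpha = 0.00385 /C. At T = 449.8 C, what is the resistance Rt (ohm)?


The RTD equation: Rt = R0 * (1 + alpha * T).
Rt = 100 * (1 + 0.00385 * 449.8)
Rt = 100 * (1 + 1.73173)
Rt = 100 * 2.73173
Rt = 273.173 ohm

273.173 ohm


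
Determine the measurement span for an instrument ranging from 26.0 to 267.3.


Span = upper range - lower range.
Span = 267.3 - (26.0)
Span = 241.3

241.3


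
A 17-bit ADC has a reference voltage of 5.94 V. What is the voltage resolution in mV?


The resolution (LSB) of an ADC is Vref / 2^n.
LSB = 5.94 / 2^17
LSB = 5.94 / 131072
LSB = 4.532e-05 V = 0.0453186 mV

0.0453186 mV


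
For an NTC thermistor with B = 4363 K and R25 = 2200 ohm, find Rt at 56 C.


NTC thermistor equation: Rt = R25 * exp(B * (1/T - 1/T25)).
T in Kelvin: 329.15 K, T25 = 298.15 K
1/T - 1/T25 = 1/329.15 - 1/298.15 = -0.00031589
B * (1/T - 1/T25) = 4363 * -0.00031589 = -1.3782
Rt = 2200 * exp(-1.3782) = 554.5 ohm

554.5 ohm


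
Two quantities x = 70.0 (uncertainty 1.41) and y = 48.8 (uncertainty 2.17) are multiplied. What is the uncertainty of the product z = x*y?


For a product z = x*y, the relative uncertainty is:
uz/z = sqrt((ux/x)^2 + (uy/y)^2)
Relative uncertainties: ux/x = 1.41/70.0 = 0.020143
uy/y = 2.17/48.8 = 0.044467
z = 70.0 * 48.8 = 3416.0
uz = 3416.0 * sqrt(0.020143^2 + 0.044467^2) = 166.758

166.758


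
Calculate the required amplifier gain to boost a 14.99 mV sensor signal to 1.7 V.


Gain = Vout / Vin (converting to same units).
G = 1.7 V / 14.99 mV
G = 1700.0 mV / 14.99 mV
G = 113.41

113.41


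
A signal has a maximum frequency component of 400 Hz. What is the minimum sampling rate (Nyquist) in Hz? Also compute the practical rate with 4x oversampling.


By Nyquist theorem, fs_min = 2 * fmax.
fs_min = 2 * 400 = 800 Hz
Practical rate = 4 * fs_min = 4 * 800 = 3200 Hz

fs_min = 800 Hz, fs_practical = 3200 Hz


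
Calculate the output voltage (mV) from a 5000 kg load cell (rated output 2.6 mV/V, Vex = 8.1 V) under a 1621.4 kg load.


Vout = rated_output * Vex * (load / capacity).
Vout = 2.6 * 8.1 * (1621.4 / 5000)
Vout = 2.6 * 8.1 * 0.32428
Vout = 6.829 mV

6.829 mV


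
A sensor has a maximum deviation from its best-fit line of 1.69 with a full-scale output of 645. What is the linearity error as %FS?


Linearity error = (max deviation / full scale) * 100%.
Linearity = (1.69 / 645) * 100
Linearity = 0.262 %FS

0.262 %FS


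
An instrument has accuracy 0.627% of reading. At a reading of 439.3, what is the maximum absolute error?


Absolute error = (accuracy% / 100) * reading.
Error = (0.627 / 100) * 439.3
Error = 0.00627 * 439.3
Error = 2.7544

2.7544


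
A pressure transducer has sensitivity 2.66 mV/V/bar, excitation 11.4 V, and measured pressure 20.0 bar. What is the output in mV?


Output = sensitivity * Vex * P.
Vout = 2.66 * 11.4 * 20.0
Vout = 30.324 * 20.0
Vout = 606.48 mV

606.48 mV


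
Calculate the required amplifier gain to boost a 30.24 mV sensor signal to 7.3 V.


Gain = Vout / Vin (converting to same units).
G = 7.3 V / 30.24 mV
G = 7300.0 mV / 30.24 mV
G = 241.4

241.4


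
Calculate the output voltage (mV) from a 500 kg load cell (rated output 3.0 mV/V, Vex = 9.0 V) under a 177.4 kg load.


Vout = rated_output * Vex * (load / capacity).
Vout = 3.0 * 9.0 * (177.4 / 500)
Vout = 3.0 * 9.0 * 0.3548
Vout = 9.58 mV

9.58 mV


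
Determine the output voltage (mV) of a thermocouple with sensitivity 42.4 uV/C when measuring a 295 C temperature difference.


The thermocouple output V = sensitivity * dT.
V = 42.4 uV/C * 295 C
V = 12508.0 uV
V = 12.508 mV

12.508 mV


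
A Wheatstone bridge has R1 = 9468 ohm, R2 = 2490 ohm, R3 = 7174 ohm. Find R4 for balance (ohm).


At balance: R1*R4 = R2*R3, so R4 = R2*R3/R1.
R4 = 2490 * 7174 / 9468
R4 = 17863260 / 9468
R4 = 1886.7 ohm

1886.7 ohm


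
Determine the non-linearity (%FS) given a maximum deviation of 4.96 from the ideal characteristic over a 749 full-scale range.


Linearity error = (max deviation / full scale) * 100%.
Linearity = (4.96 / 749) * 100
Linearity = 0.662 %FS

0.662 %FS


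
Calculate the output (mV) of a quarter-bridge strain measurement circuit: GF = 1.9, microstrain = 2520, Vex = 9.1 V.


Quarter bridge output: Vout = (GF * epsilon * Vex) / 4.
Vout = (1.9 * 2520e-6 * 9.1) / 4
Vout = 0.0435708 / 4 V
Vout = 0.0108927 V = 10.8927 mV

10.8927 mV


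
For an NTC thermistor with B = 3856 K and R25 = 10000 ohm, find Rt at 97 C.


NTC thermistor equation: Rt = R25 * exp(B * (1/T - 1/T25)).
T in Kelvin: 370.15 K, T25 = 298.15 K
1/T - 1/T25 = 1/370.15 - 1/298.15 = -0.00065241
B * (1/T - 1/T25) = 3856 * -0.00065241 = -2.5157
Rt = 10000 * exp(-2.5157) = 808.1 ohm

808.1 ohm


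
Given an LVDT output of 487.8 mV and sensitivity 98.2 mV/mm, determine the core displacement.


Displacement = Vout / sensitivity.
d = 487.8 / 98.2
d = 4.967 mm

4.967 mm


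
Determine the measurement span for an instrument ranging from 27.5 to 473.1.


Span = upper range - lower range.
Span = 473.1 - (27.5)
Span = 445.6

445.6


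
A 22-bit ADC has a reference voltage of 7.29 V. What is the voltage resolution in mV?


The resolution (LSB) of an ADC is Vref / 2^n.
LSB = 7.29 / 2^22
LSB = 7.29 / 4194304
LSB = 1.74e-06 V = 0.00173807 mV

0.00173807 mV


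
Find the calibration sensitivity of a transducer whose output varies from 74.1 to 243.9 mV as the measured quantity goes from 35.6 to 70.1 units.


Sensitivity = (y2 - y1) / (x2 - x1).
S = (243.9 - 74.1) / (70.1 - 35.6)
S = 169.8 / 34.5
S = 4.9217 mV/unit

4.9217 mV/unit


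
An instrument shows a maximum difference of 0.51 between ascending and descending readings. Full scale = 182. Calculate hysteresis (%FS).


Hysteresis = (max difference / full scale) * 100%.
H = (0.51 / 182) * 100
H = 0.28 %FS

0.28 %FS


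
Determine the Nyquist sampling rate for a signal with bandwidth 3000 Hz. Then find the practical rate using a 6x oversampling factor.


By Nyquist theorem, fs_min = 2 * fmax.
fs_min = 2 * 3000 = 6000 Hz
Practical rate = 6 * fs_min = 6 * 6000 = 36000 Hz

fs_min = 6000 Hz, fs_practical = 36000 Hz


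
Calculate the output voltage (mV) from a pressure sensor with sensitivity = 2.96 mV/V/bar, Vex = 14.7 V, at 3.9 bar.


Output = sensitivity * Vex * P.
Vout = 2.96 * 14.7 * 3.9
Vout = 43.512 * 3.9
Vout = 169.7 mV

169.7 mV


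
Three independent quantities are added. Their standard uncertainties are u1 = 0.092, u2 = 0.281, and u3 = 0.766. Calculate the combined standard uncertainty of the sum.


For a sum of independent quantities, uc = sqrt(u1^2 + u2^2 + u3^2).
uc = sqrt(0.092^2 + 0.281^2 + 0.766^2)
uc = sqrt(0.008464 + 0.078961 + 0.586756)
uc = 0.8211

0.8211


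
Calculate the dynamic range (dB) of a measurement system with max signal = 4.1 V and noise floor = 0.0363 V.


Dynamic range = 20 * log10(Vmax / Vnoise).
DR = 20 * log10(4.1 / 0.0363)
DR = 20 * log10(112.95)
DR = 41.06 dB

41.06 dB


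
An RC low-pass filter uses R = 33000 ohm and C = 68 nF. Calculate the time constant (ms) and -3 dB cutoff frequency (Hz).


Time constant: tau = R * C.
tau = 33000 * 6.80e-08 = 0.002244 s
tau = 2.244 ms
Cutoff frequency: fc = 1 / (2*pi*R*C).
fc = 1 / (2*pi*0.002244) = 70.92 Hz

tau = 2.244 ms, fc = 70.92 Hz


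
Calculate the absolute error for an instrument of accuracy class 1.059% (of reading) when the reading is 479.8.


Absolute error = (accuracy% / 100) * reading.
Error = (1.059 / 100) * 479.8
Error = 0.01059 * 479.8
Error = 5.0811

5.0811


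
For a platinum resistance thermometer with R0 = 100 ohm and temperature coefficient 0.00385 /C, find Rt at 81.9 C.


The RTD equation: Rt = R0 * (1 + alpha * T).
Rt = 100 * (1 + 0.00385 * 81.9)
Rt = 100 * (1 + 0.315315)
Rt = 100 * 1.315315
Rt = 131.531 ohm

131.531 ohm


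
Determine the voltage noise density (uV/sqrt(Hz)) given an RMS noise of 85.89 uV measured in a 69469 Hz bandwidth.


Noise spectral density = Vrms / sqrt(BW).
NSD = 85.89 / sqrt(69469)
NSD = 85.89 / 263.5697
NSD = 0.3259 uV/sqrt(Hz)

0.3259 uV/sqrt(Hz)


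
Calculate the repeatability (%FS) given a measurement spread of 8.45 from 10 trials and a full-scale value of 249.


Repeatability = (spread / full scale) * 100%.
R = (8.45 / 249) * 100
R = 3.394 %FS

3.394 %FS


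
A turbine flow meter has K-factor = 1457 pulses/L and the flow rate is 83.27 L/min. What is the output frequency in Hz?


Frequency = K * Q / 60 (converting L/min to L/s).
f = 1457 * 83.27 / 60
f = 121324.39 / 60
f = 2022.07 Hz

2022.07 Hz


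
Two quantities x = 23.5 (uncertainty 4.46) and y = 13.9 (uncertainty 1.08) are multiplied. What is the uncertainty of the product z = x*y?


For a product z = x*y, the relative uncertainty is:
uz/z = sqrt((ux/x)^2 + (uy/y)^2)
Relative uncertainties: ux/x = 4.46/23.5 = 0.189787
uy/y = 1.08/13.9 = 0.077698
z = 23.5 * 13.9 = 326.7
uz = 326.7 * sqrt(0.189787^2 + 0.077698^2) = 66.988

66.988


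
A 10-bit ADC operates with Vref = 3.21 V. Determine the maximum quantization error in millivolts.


The maximum quantization error is +/- LSB/2.
LSB = Vref / 2^n = 3.21 / 1024 = 0.00313477 V
Max error = LSB / 2 = 0.00313477 / 2 = 0.00156738 V
Max error = 1.5674 mV

1.5674 mV


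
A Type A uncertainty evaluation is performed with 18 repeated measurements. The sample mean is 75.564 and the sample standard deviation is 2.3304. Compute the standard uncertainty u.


The standard uncertainty for Type A evaluation is u = s / sqrt(n).
u = 2.3304 / sqrt(18)
u = 2.3304 / 4.2426
u = 0.5493

0.5493
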